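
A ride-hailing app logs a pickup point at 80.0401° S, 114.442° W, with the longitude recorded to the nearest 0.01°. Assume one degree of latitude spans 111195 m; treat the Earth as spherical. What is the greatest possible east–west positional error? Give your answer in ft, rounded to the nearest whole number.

315 ft

Rounding to 2 decimal places leaves the longitude within ±0.005° of the true value.
At latitude 80.0401° a degree of longitude spans 111195 m × cos 80.0401° = 111195 × 0.1730 ≈ 19232.2 m.
Maximum E–W displacement: 0.005 × 19232.2 = 96.1608 m.
Converting: 96.1608 m × 3.2808 ft/m ≈ 315.49 ft.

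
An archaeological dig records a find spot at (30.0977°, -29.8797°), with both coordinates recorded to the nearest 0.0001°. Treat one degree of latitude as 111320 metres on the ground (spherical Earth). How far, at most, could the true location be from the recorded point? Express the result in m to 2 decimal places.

Rounding to 4 decimal places leaves each coordinate within ±5e-05° of the true value.
Latitude error → 5e-05 × 111320 = 5.566 m along the meridian.
E–W at 30.0977°: 5e-05° × 111320 × cos 30.0977° = 5e-05 × 111320 × 0.8652 ≈ 4.81554 m.
The two errors are perpendicular, so the maximum displacement is √(5.566² + 4.81554²) ≈ 7.36002 m.

7.36 m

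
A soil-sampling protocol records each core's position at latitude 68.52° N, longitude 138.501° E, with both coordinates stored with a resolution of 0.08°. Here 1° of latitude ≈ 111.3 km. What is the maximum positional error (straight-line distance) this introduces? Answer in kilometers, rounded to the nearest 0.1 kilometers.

4.7 kilometers

With a 0.08° grid the true value lies within half a step, ±0.08°/2 = ±0.04°, of the stored one.
Latitude error → 0.04 × 111300 = 4452 m along the meridian.
East–west component at 68.52°: 0.04° × 111300 × cos 68.52° ≈ 0.04 × 40755.4 ≈ 1630.22 m.
The two errors are perpendicular, so the maximum displacement is √(4452² + 1630.22²) ≈ 4741.09 m.
That is 4741.09 m = 4.7411 km.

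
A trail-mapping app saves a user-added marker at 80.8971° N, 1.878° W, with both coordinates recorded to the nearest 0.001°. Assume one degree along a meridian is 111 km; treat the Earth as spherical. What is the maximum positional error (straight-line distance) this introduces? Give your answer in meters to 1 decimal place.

Rounding to 3 decimal places leaves each coordinate within ±0.0005° of the true value.
N–S: 0.0005° × 111000 m/° = 55.5 m.
Longitude error → 0.0005 × 111000 × cos 80.8971° = 0.0005 × 111000 × 0.1582 ≈ 8.78055 m.
Combining orthogonally: (55.5² + 8.78055²)^½ ≈ 56.1903 m.

56.2 meters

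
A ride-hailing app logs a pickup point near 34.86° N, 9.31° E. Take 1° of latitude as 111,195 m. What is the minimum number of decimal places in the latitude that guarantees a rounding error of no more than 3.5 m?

5 decimal places

One degree of latitude covers 111195 m.
With N decimal places the half-ulp bound is 0.5·10⁻ᴺ°, or 0.5·10⁻ᴺ × 111195 m on the ground.
Need 0.5 × 111195 × 10⁻ᴺ ≤ 3.5 → 10⁻ᴺ ≤ 6.295e-05, so N ≥ 4.20.
N = 4 would give 5.56 m (too coarse); N = 5 gives 0.556 m ≤ 3.5 m.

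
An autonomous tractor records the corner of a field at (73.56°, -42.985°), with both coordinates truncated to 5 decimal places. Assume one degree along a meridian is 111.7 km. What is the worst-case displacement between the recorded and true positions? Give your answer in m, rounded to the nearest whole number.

1 m

Truncating at 5 decimal places can drop up to a full unit in the last place, so each coordinate may be off by as much as 1e-05°.
Latitude error → 1e-05 × 111700 = 1.117 m along the meridian.
Longitude error → 1e-05 × 111700 × cos 73.56° = 1e-05 × 111700 × 0.2830 ≈ 0.316123 m.
Combining orthogonally: (1.117² + 0.316123²)^½ ≈ 1.16087 m.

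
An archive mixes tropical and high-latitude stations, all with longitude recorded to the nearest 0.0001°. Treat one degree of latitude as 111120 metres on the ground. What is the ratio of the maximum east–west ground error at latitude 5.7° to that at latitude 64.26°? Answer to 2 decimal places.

Rounding to 4 decimal places leaves the longitude within ±5e-05° of the true value.
At 5.7°: 5e-05° × 111120 × cos 5.7° = 5e-05 × 111120 × 0.9951 ≈ 5.5285 m.
Error at 64.26° = 5e-05° × 111120 × cos 64.26° ≈ 5.556 × 0.4343 = 2.4129 m.
Ratio: 5.5285 / 2.4129 = cos 5.7° / cos 64.26° ≈ 2.2912.

2.29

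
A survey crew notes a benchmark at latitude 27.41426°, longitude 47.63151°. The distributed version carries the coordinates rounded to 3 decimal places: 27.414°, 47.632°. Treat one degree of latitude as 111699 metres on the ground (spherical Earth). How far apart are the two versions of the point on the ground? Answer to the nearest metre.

Δlat = 27.41426 − 27.414 = +0.00026°; Δlon = 47.63151 − 47.632 = -0.00049°.
North–south shift: 0.00026 × 111699 = 29.0417 m.
East–west at this latitude: -0.00049° × 111699 × cos 27.414° ≈ -0.00049 × 99155.5 = -48.5862 m.
Distance: √(29.0417² + 48.5862²) ≈ 56.6043 m.

57 metres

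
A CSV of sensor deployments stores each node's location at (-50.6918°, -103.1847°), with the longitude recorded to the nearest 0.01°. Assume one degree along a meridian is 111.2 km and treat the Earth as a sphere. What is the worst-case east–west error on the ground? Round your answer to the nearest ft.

1156 ft

Rounding to 2 decimal places leaves the longitude within ±0.005° of the true value.
Parallels shrink by cos φ, so at 50.6918° a degree of longitude is 111200 × 0.6335 ≈ 70444.3 m.
Maximum E–W displacement: 0.005 × 70444.3 = 352.221 m.
In feet: 352.221 m ÷ 0.3048 ≈ 1155.6 ft.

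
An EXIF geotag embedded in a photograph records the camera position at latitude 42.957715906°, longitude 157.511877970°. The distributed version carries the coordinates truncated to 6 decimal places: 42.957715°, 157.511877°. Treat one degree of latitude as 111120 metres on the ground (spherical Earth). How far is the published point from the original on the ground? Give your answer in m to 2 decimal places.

Δlat = 42.957715906 − 42.957715 = +0.000000906°; Δlon = 157.511877970 − 157.511877 = +0.000000970°.
North–south shift: 0.000000906 × 111120 = 0.100675 m.
E–W at 42.9577°: 0.000000970° × 111120 × cos 42.9577° = 0.000000970 × 111120 × 0.7319 ≈ 0.0788842 m.
Hypotenuse of the two orthogonal shifts: √(0.100675² + 0.0788842²) = 0.127899 m.

0.13 m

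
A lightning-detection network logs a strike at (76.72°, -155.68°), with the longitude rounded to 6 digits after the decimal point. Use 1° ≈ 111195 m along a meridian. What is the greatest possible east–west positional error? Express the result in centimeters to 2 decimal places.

Rounding to 6 decimal places leaves the longitude within ±5e-07° of the true value.
One degree of longitude at 76.72° is 111195 × cos 76.72° ≈ 111195 × 0.2297 = 25542.6 m.
East–west error: 5e-07° × 25542.6 m/° ≈ 0.0127713 m.
That is 0.0127713 m = 1.2771 cm.

1.28 centimeters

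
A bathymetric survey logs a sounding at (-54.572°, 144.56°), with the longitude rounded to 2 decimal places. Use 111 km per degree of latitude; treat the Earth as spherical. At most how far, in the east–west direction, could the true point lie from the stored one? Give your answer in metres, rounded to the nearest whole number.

322 metres

Rounding to 2 decimal places leaves the longitude within ±0.005° of the true value.
At latitude 54.572° a degree of longitude spans 111000 m × cos 54.572° = 111000 × 0.5797 ≈ 64344.4 m.
So at most 0.005° × 64344.4 ≈ 321.722 m east–west.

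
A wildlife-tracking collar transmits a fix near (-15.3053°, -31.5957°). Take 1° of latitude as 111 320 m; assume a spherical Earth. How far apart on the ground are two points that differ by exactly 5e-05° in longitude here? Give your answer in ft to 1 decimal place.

17.6 ft

At 15.3053° a degree of longitude is 111320 × cos 15.3053° ≈ 107372 m, so 5e-05° corresponds to 5.36859 m.
Converting: 5.36859 m × 3.2808 ft/m ≈ 17.613 ft.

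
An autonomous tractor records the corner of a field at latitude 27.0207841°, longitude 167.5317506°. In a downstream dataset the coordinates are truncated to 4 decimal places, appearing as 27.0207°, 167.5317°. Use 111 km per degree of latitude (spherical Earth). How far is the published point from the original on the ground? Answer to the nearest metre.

The latitude changed by +0.0000841° and the longitude by +0.0000506°.
North–south shift: 0.0000841 × 111000 = 9.3351 m.
E–W at 27.0207°: 0.0000506° × 111000 × cos 27.0207° = 0.0000506 × 111000 × 0.8908 ≈ 5.00351 m.
Distance: √(9.3351² + 5.00351²) ≈ 10.5915 m.

11 metres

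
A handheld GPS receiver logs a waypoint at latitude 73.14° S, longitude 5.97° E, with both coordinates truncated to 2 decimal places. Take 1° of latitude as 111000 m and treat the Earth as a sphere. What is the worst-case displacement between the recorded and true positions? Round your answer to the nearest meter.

Truncating at 2 decimal places can drop up to a full unit in the last place, so each coordinate may be off by as much as 0.01°.
Latitude error → 0.01 × 111000 = 1110 m along the meridian.
Longitude error → 0.01 × 111000 × cos 73.14° = 0.01 × 111000 × 0.2900 ≈ 321.938 m.
The two errors are perpendicular, so the maximum displacement is √(1110² + 321.938²) ≈ 1155.74 m.

1156 meters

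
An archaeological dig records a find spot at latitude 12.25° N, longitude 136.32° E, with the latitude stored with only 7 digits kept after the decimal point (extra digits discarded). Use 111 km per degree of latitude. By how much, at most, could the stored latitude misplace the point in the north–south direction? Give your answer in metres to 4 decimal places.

Truncating at 7 decimal places can drop up to a full unit in the last place, so the latitude may be off by as much as 1e-07°.
Along the meridian that is 1e-07° × 111000 m/° = 0.0111 m.

0.0111 metres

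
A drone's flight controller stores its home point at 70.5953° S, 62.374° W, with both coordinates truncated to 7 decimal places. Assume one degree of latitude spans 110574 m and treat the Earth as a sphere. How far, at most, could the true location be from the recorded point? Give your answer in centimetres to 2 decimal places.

1.17 centimetres

Truncating at 7 decimal places can drop up to a full unit in the last place, so each coordinate may be off by as much as 1e-07°.
Latitude error → 1e-07 × 110574 = 0.0110574 m along the meridian.
E–W at 70.5953°: 1e-07° × 110574 × cos 70.5953° = 1e-07 × 110574 × 0.3322 ≈ 0.00367369 m.
The two errors are perpendicular, so the maximum displacement is √(0.0110574² + 0.00367369²) ≈ 0.0116517 m.
That is 0.0116517 m = 1.1652 cm.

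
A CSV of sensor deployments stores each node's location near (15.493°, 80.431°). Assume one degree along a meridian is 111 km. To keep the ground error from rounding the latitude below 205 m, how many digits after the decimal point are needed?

One degree of latitude covers 111000 m.
Rounding to N decimal places gives at most 0.5 × 10⁻ᴺ degrees of error, i.e. 0.5 × 10⁻ᴺ × 111000 m.
Need 0.5 × 111000 × 10⁻ᴺ ≤ 205 → 10⁻ᴺ ≤ 3.694e-03, so N ≥ 2.43.
At 2 places the error can reach 555 m, but 3 places keeps it to 55.5 m.

3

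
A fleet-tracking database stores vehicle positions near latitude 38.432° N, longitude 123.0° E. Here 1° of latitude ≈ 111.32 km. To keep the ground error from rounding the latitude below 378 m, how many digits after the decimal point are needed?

3 decimal places

One degree of latitude covers 111320 m.
N decimal places → at most half a unit in the last place, 0.5 × 10⁻ᴺ° = 111320/2 × 10⁻ᴺ m.
Setting 55660 × 10⁻ᴺ ≤ 378 gives 10ᴺ ≥ 147.2, i.e. N ≥ 2.17.
So 3 decimal places suffice (55.7 m); 2 would allow up to 557 m.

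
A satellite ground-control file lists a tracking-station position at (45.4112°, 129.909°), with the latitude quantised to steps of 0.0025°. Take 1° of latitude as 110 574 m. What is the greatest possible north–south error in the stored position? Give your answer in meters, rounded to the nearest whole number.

With a 0.0025° grid the true value lies within half a step, ±0.0025°/2 = ±0.00125°, of the stored one.
Along the meridian that is 0.00125° × 110574 m/° = 138.218 m.

138 meters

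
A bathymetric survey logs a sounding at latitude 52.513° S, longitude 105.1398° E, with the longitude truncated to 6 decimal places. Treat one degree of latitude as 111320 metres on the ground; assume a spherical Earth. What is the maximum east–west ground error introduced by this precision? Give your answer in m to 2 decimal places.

Truncating at 6 decimal places can drop up to a full unit in the last place, so the longitude may be off by as much as 1e-06°.
At latitude 52.513° a degree of longitude spans 111320 m × cos 52.513° = 111320 × 0.6086 ≈ 67747.3 m.
Maximum E–W displacement: 1e-06 × 67747.3 = 0.0677473 m.

0.07 m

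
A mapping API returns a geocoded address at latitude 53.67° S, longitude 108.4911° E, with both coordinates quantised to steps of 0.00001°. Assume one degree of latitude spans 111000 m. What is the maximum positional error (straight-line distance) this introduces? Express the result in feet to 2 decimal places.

2.12 feet

With a 0.00001° grid the true value lies within half a step, ±0.00001°/2 = ±5e-06°, of the stored one.
North–south component: 5e-06° × 111000 = 0.555 m.
E–W at 53.67°: 5e-06° × 111000 × cos 53.67° = 5e-06 × 111000 × 0.5924 ≈ 0.328801 m.
Combining orthogonally: (0.555² + 0.328801²)^½ ≈ 0.645086 m.
Converting: 0.645086 m × 3.2808 ft/m ≈ 2.1164 ft.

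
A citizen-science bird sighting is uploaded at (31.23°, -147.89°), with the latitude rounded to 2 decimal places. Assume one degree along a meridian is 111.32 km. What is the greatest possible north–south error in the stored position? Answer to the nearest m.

557 m

Rounding to 2 decimal places leaves the latitude within ±0.005° of the true value.
North–south distance: 0.005° × 111320 m/° = 556.6 m.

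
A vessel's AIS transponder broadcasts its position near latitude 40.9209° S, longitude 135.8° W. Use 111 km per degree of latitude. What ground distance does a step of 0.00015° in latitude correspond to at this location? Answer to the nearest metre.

Along a meridian 0.00015° is 0.00015 × 111000 = 16.65 m.

17 metres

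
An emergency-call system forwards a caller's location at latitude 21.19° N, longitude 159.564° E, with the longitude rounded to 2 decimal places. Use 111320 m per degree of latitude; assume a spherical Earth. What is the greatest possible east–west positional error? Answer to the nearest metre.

Rounding to 2 decimal places leaves the longitude within ±0.005° of the true value.
Parallels shrink by cos φ, so at 21.19° a degree of longitude is 111320 × 0.9324 ≈ 103793 m.
Maximum E–W displacement: 0.005 × 103793 = 518.967 m.

519 metres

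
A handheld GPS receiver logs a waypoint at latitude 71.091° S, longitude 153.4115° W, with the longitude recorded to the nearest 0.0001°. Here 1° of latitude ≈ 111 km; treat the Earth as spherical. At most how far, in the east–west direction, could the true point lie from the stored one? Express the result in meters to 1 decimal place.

Rounding to 4 decimal places leaves the longitude within ±5e-05° of the true value.
At latitude 71.091° a degree of longitude spans 111000 m × cos 71.091° = 111000 × 0.3241 ≈ 35971.3 m.
East–west error: 5e-05° × 35971.3 m/° ≈ 1.79857 m.

1.8 meters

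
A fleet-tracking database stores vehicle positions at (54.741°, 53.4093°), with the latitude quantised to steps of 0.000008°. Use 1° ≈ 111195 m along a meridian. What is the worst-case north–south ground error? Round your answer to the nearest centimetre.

With a 0.000008° grid the true value lies within half a step, ±0.000008°/2 = ±4e-06°, of the stored one.
Along the meridian that is 4e-06° × 111195 m/° = 0.44478 m.
That is 0.44478 m = 44.478 cm.

44 centimetres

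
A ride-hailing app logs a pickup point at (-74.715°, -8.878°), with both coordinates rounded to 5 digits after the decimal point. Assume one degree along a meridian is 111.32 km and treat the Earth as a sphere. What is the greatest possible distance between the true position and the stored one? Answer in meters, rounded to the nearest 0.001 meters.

0.576 meters

Rounding to 5 decimal places leaves each coordinate within ±5e-06° of the true value.
Latitude error → 5e-06 × 111320 = 0.5566 m along the meridian.
East–west component at 74.715°: 5e-06° × 111320 × cos 74.715° ≈ 5e-06 × 29346.2 ≈ 0.146731 m.
The two errors are perpendicular, so the maximum displacement is √(0.5566² + 0.146731²) ≈ 0.575616 m.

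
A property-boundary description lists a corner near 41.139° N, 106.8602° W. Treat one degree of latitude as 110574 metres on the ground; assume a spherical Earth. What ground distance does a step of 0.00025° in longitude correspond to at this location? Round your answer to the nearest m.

21 m

At 41.139° a degree of longitude is 110574 × cos 41.139° ≈ 83275 m, so 0.00025° corresponds to 20.8188 m.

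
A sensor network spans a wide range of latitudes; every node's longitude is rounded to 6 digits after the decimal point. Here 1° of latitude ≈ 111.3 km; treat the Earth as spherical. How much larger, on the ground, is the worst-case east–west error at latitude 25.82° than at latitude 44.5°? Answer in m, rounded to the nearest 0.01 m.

Rounding to 6 decimal places leaves the longitude within ±5e-07° of the true value.
Error at 25.82° = 5e-07° × 111300 × cos 25.82° ≈ 0.05565 × 0.9002 = 0.050094 m.
At 44.5°: 5e-07° × 111300 × cos 44.5° = 5e-07 × 111300 × 0.7133 ≈ 0.039692 m.
So the lower-latitude error exceeds the higher by 0.050094 − 0.039692 = 0.010402 m.

0.01 m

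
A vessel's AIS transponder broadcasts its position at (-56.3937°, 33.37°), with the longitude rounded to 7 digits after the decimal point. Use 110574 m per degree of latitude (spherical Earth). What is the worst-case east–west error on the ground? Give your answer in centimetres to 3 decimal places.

0.306 centimetres

Rounding to 7 decimal places leaves the longitude within ±5e-08° of the true value.
At latitude 56.3937° a degree of longitude spans 110574 m × cos 56.3937° = 110574 × 0.5535 ≈ 61200.8 m.
Maximum E–W displacement: 5e-08 × 61200.8 = 0.00306004 m.
That is 0.00306004 m = 0.306 cm.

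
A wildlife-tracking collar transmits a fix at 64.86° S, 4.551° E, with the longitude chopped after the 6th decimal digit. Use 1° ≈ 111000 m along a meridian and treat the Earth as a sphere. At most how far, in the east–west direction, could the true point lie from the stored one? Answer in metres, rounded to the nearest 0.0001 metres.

Truncating at 6 decimal places can drop up to a full unit in the last place, so the longitude may be off by as much as 1e-06°.
Parallels shrink by cos φ, so at 64.86° a degree of longitude is 111000 × 0.4248 ≈ 47156.3 m.
East–west error: 1e-06° × 47156.3 m/° ≈ 0.0471563 m.

0.0472 metres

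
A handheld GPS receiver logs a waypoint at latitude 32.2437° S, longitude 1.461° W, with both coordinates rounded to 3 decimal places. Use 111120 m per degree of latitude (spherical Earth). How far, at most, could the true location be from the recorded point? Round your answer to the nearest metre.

73 metres

Rounding to 3 decimal places leaves each coordinate within ±0.0005° of the true value.
North–south component: 0.0005° × 111120 = 55.56 m.
East–west component at 32.2437°: 0.0005° × 111120 × cos 32.2437° ≈ 0.0005 × 93983.8 ≈ 46.9919 m.
Worst case both components are at the extreme and orthogonal: √(55.56² + 46.9919²) ≈ 72.7678 m.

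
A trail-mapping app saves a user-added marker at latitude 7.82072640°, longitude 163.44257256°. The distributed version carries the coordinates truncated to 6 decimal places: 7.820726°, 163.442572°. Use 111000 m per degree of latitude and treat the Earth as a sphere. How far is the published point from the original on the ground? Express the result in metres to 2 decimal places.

0.08 metres

The latitude changed by +0.00000040° and the longitude by +0.00000056°.
N–S: 0.00000040° × 111000 m/° = 0.0444 m.
E–W at 7.82073°: 0.00000056° × 111000 × cos 7.82073° = 0.00000056 × 111000 × 0.9907 ≈ 0.0615818 m.
Hypotenuse of the two orthogonal shifts: √(0.0444² + 0.0615818²) = 0.0759189 m.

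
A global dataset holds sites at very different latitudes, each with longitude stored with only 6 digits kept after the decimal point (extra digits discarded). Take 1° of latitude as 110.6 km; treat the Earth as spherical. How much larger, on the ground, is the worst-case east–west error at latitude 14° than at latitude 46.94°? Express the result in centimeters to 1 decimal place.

3.2 centimeters

Truncating at 6 decimal places can drop up to a full unit in the last place, so the longitude may be off by as much as 1e-06°.
Error at 14° = 1e-06° × 110600 × cos 14° ≈ 0.1106 × 0.9703 = 0.10731 m.
At 46.94°: 1e-06° × 110600 × cos 46.94° = 1e-06 × 110600 × 0.6828 ≈ 0.075514 m.
Difference: 0.10731 − 0.075514 = 0.031801 m.
That is 0.031801 m = 3.1801 cm.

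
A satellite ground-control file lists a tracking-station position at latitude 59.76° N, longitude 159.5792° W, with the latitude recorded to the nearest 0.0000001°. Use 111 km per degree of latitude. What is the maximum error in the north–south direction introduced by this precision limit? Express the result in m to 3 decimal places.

0.006 m

Rounding to 7 decimal places leaves the latitude within ±5e-08° of the true value.
North–south distance: 5e-08° × 111000 m/° = 0.00555 m.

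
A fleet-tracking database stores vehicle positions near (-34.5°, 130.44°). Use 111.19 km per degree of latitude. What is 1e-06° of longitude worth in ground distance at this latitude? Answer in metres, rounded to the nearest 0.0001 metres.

One degree of longitude here spans 111190 × cos 34.5° = 111190 × 0.8241 ≈ 91634.6 m; 1e-06° of that is 0.0916346 m.

0.0916 metres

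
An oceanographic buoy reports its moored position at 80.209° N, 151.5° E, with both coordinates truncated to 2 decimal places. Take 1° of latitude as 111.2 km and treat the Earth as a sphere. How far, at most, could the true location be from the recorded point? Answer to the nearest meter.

1128 meters

Truncating at 2 decimal places can drop up to a full unit in the last place, so each coordinate may be off by as much as 0.01°.
N–S: 0.01° × 111200 m/° = 1112 m.
Longitude error → 0.01 × 111200 × cos 80.209° = 0.01 × 111200 × 0.1701 ≈ 189.101 m.
Worst case both components are at the extreme and orthogonal: √(1112² + 189.101²) ≈ 1127.96 m.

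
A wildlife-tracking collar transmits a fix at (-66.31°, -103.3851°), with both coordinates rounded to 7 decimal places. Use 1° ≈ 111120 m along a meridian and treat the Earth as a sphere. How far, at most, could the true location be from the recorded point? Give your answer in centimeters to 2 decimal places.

Rounding to 7 decimal places leaves each coordinate within ±5e-08° of the true value.
North–south component: 5e-08° × 111120 = 0.005556 m.
Longitude error → 5e-08 × 111120 × cos 66.31° = 5e-08 × 111120 × 0.4018 ≈ 0.00223233 m.
The two errors are perpendicular, so the maximum displacement is √(0.005556² + 0.00223233²) ≈ 0.00598769 m.
That is 0.00598769 m = 0.59877 cm.

0.60 centimeters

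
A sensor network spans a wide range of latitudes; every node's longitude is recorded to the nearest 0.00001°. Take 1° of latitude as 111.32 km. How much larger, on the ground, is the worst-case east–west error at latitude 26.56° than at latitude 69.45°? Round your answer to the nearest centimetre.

Rounding to 5 decimal places leaves the longitude within ±5e-06° of the true value.
At 26.56°: 5e-06° × 111320 × cos 26.56° = 5e-06 × 111320 × 0.8945 ≈ 0.49786 m.
At 69.45°: 5e-06° × 111320 × cos 69.45° = 5e-06 × 111320 × 0.3510 ≈ 0.19538 m.
So the lower-latitude error exceeds the higher by 0.49786 − 0.19538 = 0.30248 m.
That is 0.30248 m = 30.248 cm.

30 centimetres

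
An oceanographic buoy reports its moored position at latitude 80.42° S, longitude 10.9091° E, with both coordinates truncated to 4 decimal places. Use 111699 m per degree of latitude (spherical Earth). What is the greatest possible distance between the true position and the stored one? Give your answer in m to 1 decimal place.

Truncating at 4 decimal places can drop up to a full unit in the last place, so each coordinate may be off by as much as 0.0001°.
Latitude error → 0.0001 × 111699 = 11.1699 m along the meridian.
E–W at 80.42°: 0.0001° × 111699 × cos 80.42° = 0.0001 × 111699 × 0.1664 ≈ 1.85895 m.
Combining orthogonally: (11.1699² + 1.85895²)^½ ≈ 11.3235 m.

11.3 m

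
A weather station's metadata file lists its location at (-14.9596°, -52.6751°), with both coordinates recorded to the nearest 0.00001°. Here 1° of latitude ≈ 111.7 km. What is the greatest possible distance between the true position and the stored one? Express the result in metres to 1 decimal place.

Rounding to 5 decimal places leaves each coordinate within ±5e-06° of the true value.
North–south component: 5e-06° × 111700 = 0.5585 m.
E–W at 14.9596°: 5e-06° × 111700 × cos 14.9596° = 5e-06 × 111700 × 0.9661 ≈ 0.539571 m.
Combining orthogonally: (0.5585² + 0.539571²)^½ ≈ 0.776569 m.

0.8 metres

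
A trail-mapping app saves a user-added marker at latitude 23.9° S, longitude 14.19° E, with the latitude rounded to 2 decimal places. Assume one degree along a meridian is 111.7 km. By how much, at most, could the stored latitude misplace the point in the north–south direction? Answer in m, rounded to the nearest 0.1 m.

558.5 m

Rounding to 2 decimal places leaves the latitude within ±0.005° of the true value.
North–south distance: 0.005° × 111700 m/° = 558.5 m.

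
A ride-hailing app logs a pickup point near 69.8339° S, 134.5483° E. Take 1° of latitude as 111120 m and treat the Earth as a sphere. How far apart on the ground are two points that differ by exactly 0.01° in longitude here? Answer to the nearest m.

0.01° of longitude at 69.8339° is 0.01 × 111120 × cos 69.8339° ≈ 0.01 × 38307.8 = 383.078 m.

383 m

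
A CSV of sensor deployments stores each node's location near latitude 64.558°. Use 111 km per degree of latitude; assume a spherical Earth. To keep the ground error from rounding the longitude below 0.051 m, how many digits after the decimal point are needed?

6 decimal places

At 64.558° one degree of longitude covers 111000 × cos 64.558° ≈ 111000 × 0.4296 ≈ 47685.3 m.
Rounding to N decimal places gives at most 0.5 × 10⁻ᴺ degrees of error, i.e. 0.5 × 10⁻ᴺ × 47685.3 m.
Need 0.5 × 47685.3 × 10⁻ᴺ ≤ 0.051 → 10⁻ᴺ ≤ 2.139e-06, so N ≥ 5.67.
N = 5 would give 0.238 m (too coarse); N = 6 gives 0.0238 m ≤ 0.051 m.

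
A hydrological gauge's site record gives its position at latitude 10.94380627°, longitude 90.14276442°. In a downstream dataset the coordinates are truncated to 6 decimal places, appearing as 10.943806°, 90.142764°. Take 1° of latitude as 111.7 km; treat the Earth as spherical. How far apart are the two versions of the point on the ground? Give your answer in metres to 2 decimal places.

The latitude changed by +0.00000027° and the longitude by +0.00000042°.
North–south shift: 0.00000027 × 111700 = 0.030159 m.
E–W at 10.9438°: 0.00000042° × 111700 × cos 10.9438° = 0.00000042 × 111700 × 0.9818 ≈ 0.0460608 m.
Distance: √(0.030159² + 0.0460608²) ≈ 0.055056 m.

0.06 metres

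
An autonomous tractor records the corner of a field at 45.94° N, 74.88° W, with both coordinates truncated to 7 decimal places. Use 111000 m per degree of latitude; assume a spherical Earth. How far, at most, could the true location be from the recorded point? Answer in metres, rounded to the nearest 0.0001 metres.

0.0135 metres

Truncating at 7 decimal places can drop up to a full unit in the last place, so each coordinate may be off by as much as 1e-07°.
Latitude error → 1e-07 × 111000 = 0.0111 m along the meridian.
E–W at 45.94°: 1e-07° × 111000 × cos 45.94° = 1e-07 × 111000 × 0.6954 ≈ 0.00771907 m.
The two errors are perpendicular, so the maximum displacement is √(0.0111² + 0.00771907²) ≈ 0.0135201 m.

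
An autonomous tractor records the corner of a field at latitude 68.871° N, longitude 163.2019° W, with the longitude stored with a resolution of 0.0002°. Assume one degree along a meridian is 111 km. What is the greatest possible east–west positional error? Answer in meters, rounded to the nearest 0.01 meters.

4.00 meters

With a 0.0002° grid the true value lies within half a step, ±0.0002°/2 = ±0.0001°, of the stored one.
At latitude 68.871° a degree of longitude spans 111000 m × cos 68.871° = 111000 × 0.3605 ≈ 40012.1 m.
East–west error: 0.0001° × 40012.1 m/° ≈ 4.00121 m.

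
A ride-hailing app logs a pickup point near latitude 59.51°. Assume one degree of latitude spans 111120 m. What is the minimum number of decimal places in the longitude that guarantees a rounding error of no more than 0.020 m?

At 59.51° one degree of longitude covers 111120 × cos 59.51° ≈ 111120 × 0.5074 ≈ 56381 m.
N decimal places → at most half a unit in the last place, 0.5 × 10⁻ᴺ° = 56381/2 × 10⁻ᴺ m.
Need 0.5 × 56381 × 10⁻ᴺ ≤ 0.020 → 10⁻ᴺ ≤ 7.095e-07, so N ≥ 6.15.
So 7 decimal places suffice (0.00282 m); 6 would allow up to 0.0282 m.

7 decimal places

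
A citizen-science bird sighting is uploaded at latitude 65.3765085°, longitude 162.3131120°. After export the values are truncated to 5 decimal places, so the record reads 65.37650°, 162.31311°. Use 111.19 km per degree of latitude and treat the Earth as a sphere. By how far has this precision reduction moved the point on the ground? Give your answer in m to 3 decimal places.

0.950 m

Δlat = 65.3765085 − 65.37650 = +0.0000085°; Δlon = 162.3131120 − 162.31311 = +0.0000020°.
N–S: 0.0000085° × 111190 m/° = 0.945115 m.
East–west at this latitude: 0.0000020° × 111190 × cos 65.3765° ≈ 0.0000020 × 46327.7 = 0.0926554 m.
Combined displacement = (0.945115² + 0.0926554²)^½ ≈ 0.949646 m.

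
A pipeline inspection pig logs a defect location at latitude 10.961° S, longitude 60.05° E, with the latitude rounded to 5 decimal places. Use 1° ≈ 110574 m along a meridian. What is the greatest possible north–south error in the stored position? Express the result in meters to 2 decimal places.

Rounding to 5 decimal places leaves the latitude within ±5e-06° of the true value.
North–south distance: 5e-06° × 110574 m/° = 0.55287 m.

0.55 meters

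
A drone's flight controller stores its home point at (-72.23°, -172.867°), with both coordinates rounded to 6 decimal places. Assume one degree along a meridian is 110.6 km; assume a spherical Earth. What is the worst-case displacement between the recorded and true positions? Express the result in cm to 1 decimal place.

Rounding to 6 decimal places leaves each coordinate within ±5e-07° of the true value.
North–south component: 5e-07° × 110600 = 0.0553 m.
E–W at 72.23°: 5e-07° × 110600 × cos 72.23° = 5e-07 × 110600 × 0.3052 ≈ 0.0168774 m.
Combining orthogonally: (0.0553² + 0.0168774²)^½ ≈ 0.0578181 m.
That is 0.0578181 m = 5.7818 cm.

5.8 cm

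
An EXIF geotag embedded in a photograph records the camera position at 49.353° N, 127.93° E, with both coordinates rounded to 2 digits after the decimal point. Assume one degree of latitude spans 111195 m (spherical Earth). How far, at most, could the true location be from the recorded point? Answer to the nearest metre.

Rounding to 2 decimal places leaves each coordinate within ±0.005° of the true value.
North–south component: 0.005° × 111195 = 555.975 m.
Longitude error → 0.005 × 111195 × cos 49.353° = 0.005 × 111195 × 0.6514 ≈ 362.16 m.
Worst case both components are at the extreme and orthogonal: √(555.975² + 362.16²) ≈ 663.527 m.

664 metres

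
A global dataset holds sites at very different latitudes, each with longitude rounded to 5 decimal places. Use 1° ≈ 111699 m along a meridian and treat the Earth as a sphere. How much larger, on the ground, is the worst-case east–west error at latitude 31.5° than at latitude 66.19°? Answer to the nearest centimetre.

25 centimetres

Rounding to 5 decimal places leaves the longitude within ±5e-06° of the true value.
At 31.5°: 5e-06° × 111699 × cos 31.5° = 5e-06 × 111699 × 0.8526 ≈ 0.4762 m.
Error at 66.19° = 5e-06° × 111699 × cos 66.19° ≈ 0.5585 × 0.4037 = 0.22547 m.
So the lower-latitude error exceeds the higher by 0.4762 − 0.22547 = 0.25073 m.
That is 0.250728 m = 25.073 cm.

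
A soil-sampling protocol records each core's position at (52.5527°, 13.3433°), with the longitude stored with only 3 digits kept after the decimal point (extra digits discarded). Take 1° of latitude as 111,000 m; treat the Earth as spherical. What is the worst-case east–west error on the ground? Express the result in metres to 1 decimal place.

67.5 metres

Truncating at 3 decimal places can drop up to a full unit in the last place, so the longitude may be off by as much as 0.001°.
Parallels shrink by cos φ, so at 52.5527° a degree of longitude is 111000 × 0.6080 ≈ 67491.5 m.
East–west error: 0.001° × 67491.5 m/° ≈ 67.4915 m.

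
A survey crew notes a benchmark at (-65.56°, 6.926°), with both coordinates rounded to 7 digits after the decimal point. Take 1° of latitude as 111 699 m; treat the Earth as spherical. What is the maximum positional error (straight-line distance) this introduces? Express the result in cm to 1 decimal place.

0.6 cm

Rounding to 7 decimal places leaves each coordinate within ±5e-08° of the true value.
Latitude error → 5e-08 × 111699 = 0.00558495 m along the meridian.
E–W at 65.56°: 5e-08° × 111699 × cos 65.56° = 5e-08 × 111699 × 0.4137 ≈ 0.00231072 m.
The two errors are perpendicular, so the maximum displacement is √(0.00558495² + 0.00231072²) ≈ 0.00604409 m.
That is 0.00604409 m = 0.60441 cm.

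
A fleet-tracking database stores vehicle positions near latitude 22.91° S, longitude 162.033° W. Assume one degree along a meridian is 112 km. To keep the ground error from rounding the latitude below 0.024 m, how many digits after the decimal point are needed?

7

One degree of latitude covers 112000 m.
With N decimal places the half-ulp bound is 0.5·10⁻ᴺ°, or 0.5·10⁻ᴺ × 112000 m on the ground.
Need 0.5 × 112000 × 10⁻ᴺ ≤ 0.024 → 10⁻ᴺ ≤ 4.286e-07, so N ≥ 6.37.
At 6 places the error can reach 0.056 m, but 7 places keeps it to 0.0056 m.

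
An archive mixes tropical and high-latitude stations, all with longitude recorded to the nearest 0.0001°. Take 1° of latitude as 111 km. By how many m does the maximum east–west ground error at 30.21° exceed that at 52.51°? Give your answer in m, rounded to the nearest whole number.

1 m

Rounding to 4 decimal places leaves the longitude within ±5e-05° of the true value.
Error at 30.21° = 5e-05° × 111000 × cos 30.21° ≈ 5.55 × 0.8642 = 4.7962 m.
Error at 52.51° = 5e-05° × 111000 × cos 52.51° ≈ 5.55 × 0.6086 = 3.3779 m.
So the lower-latitude error exceeds the higher by 4.7962 − 3.3779 = 1.4184 m.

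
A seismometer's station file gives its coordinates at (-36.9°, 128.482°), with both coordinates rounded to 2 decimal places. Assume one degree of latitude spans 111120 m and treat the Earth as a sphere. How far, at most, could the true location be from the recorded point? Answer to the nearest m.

Rounding to 2 decimal places leaves each coordinate within ±0.005° of the true value.
North–south component: 0.005° × 111120 = 555.6 m.
E–W at 36.9°: 0.005° × 111120 × cos 36.9° = 0.005 × 111120 × 0.7997 ≈ 444.305 m.
The two errors are perpendicular, so the maximum displacement is √(555.6² + 444.305²) ≈ 711.406 m.

711 m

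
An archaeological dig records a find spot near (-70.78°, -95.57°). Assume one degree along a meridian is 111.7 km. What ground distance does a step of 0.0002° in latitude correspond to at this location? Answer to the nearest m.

0.0002° × 111700 m/° = 22.34 m.

22 m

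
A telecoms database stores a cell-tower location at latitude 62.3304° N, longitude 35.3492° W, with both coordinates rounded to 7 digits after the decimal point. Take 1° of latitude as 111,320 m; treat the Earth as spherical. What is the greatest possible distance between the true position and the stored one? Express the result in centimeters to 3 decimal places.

0.614 centimeters

Rounding to 7 decimal places leaves each coordinate within ±5e-08° of the true value.
North–south component: 5e-08° × 111320 = 0.005566 m.
East–west component at 62.3304°: 5e-08° × 111320 × cos 62.3304° ≈ 5e-08 × 51693.9 ≈ 0.0025847 m.
The two errors are perpendicular, so the maximum displacement is √(0.005566² + 0.0025847²) ≈ 0.00613686 m.
That is 0.00613686 m = 0.61369 cm.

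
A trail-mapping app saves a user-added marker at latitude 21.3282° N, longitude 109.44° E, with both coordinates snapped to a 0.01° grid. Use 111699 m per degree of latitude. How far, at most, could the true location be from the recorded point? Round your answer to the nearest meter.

With a 0.01° grid the true value lies within half a step, ±0.01°/2 = ±0.005°, of the stored one.
Latitude error → 0.005 × 111699 = 558.495 m along the meridian.
East–west component at 21.3282°: 0.005° × 111699 × cos 21.3282° ≈ 0.005 × 104049 ≈ 520.245 m.
The two errors are perpendicular, so the maximum displacement is √(558.495² + 520.245²) ≈ 763.264 m.

763 meters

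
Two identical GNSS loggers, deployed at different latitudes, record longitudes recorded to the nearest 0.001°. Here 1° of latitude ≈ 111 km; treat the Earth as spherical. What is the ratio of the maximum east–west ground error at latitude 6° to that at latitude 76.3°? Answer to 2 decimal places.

4.20

Rounding to 3 decimal places leaves the longitude within ±0.0005° of the true value.
At 6°: 0.0005° × 111000 × cos 6° = 0.0005 × 111000 × 0.9945 ≈ 55.196 m.
Error at 76.3° = 0.0005° × 111000 × cos 76.3° ≈ 55.5 × 0.2368 = 13.145 m.
Ratio: 55.196 / 13.145 = cos 6° / cos 76.3° ≈ 4.1992.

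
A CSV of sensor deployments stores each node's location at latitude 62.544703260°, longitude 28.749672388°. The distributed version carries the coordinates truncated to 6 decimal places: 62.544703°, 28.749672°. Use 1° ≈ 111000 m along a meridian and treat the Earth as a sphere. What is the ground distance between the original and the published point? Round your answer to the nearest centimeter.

The latitude changed by +0.000000260° and the longitude by +0.000000388°.
North–south shift: 0.000000260 × 111000 = 0.02886 m.
East–west at this latitude: 0.000000388° × 111000 × cos 62.5447° ≈ 0.000000388 × 51177.3 = 0.0198568 m.
Distance: √(0.02886² + 0.0198568²) ≈ 0.0350313 m.
That is 0.0350313 m = 3.5031 cm.

4 centimeters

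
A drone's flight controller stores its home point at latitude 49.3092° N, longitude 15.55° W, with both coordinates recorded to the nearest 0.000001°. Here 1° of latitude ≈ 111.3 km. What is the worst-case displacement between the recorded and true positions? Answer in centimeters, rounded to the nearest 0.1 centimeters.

Rounding to 6 decimal places leaves each coordinate within ±5e-07° of the true value.
North–south component: 5e-07° × 111300 = 0.05565 m.
East–west component at 49.3092°: 5e-07° × 111300 × cos 49.3092° ≈ 5e-07 × 72565 ≈ 0.0362825 m.
The two errors are perpendicular, so the maximum displacement is √(0.05565² + 0.0362825²) ≈ 0.066433 m.
That is 0.066433 m = 6.6433 cm.

6.6 centimeters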